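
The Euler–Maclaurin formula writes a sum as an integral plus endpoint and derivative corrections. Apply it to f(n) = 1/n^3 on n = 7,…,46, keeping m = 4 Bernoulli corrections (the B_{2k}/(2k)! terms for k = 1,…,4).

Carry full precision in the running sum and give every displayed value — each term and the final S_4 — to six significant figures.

The integral term ∫_7^46 1/x^3 dx = 0.00996779.
½[f(7) + f(46)] = ½[0.00291545 + 1.02737e-05] = 0.00146286.
Integral + boundary = 0.0114306.
Order-1 term: 1/12 · (-6.70023e-07 − (-0.00124948)) = 0.000104067.
Partial sum through k=1: 0.0115347.
Order-2 term: −1/720 · (-6.33292e-09 − (-0.000509992)) = -7.08313e-07.
Partial sum through k=2: 0.0115340.
Order-3 term: 1/30240 · (-1.25701e-10 − (-0.000437136)) = 1.44555e-08.
Partial sum through k=3: 0.0115340.
Order-4 term: −1/1209600 · (-4.27715e-12 − (-0.000642322)) = -5.31020e-10.

S_4 ≈ 0.0115340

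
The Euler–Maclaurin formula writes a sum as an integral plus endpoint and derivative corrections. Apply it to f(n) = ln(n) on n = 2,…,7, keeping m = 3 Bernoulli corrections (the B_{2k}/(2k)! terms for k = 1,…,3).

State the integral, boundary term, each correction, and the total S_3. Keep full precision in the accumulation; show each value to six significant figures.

∫_2^7 ln(x) dx evaluates to 7.23508.
Boundary: ½(f(2) + f(7)) = ½(0.693147 + 1.94591) = 1.31953.
Integral + boundary = 8.55461.
k=1: B_{2}/(2)! × [f^{(1)}(7) − f^{(1)}(2)] = 1/12 × (0.142857 − 0.500000) = -0.0297619.
After k=1: 8.52484.
k=2: B_{4}/(4)! × [f^{(3)}(7) − f^{(3)}(2)] = −1/720 × (0.00583090 − 0.250000) = 0.000339124.
After k=2: 8.52518.
k=3: B_{6}/(6)! × [f^{(5)}(7) − f^{(5)}(2)] = 1/30240 × (0.00142798 − 0.750000) = -2.47544e-05.

S_3 ≈ 8.52516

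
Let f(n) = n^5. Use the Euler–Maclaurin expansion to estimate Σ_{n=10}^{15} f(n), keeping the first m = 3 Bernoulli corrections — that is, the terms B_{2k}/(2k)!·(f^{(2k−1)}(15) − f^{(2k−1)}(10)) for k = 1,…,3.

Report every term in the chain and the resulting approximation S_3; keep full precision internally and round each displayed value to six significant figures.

S_3 ≈ 2.17838e+06

∫_10^15 x^5 dx evaluates to 1.73177e+06.
½[f(10) + f(15)] = ½[100000 + 759375] = 429688.
Integral + boundary = 2.16146e+06.
Correction k=1: B_{2}/2! · (f^{(1)}(15) − f^{(1)}(10)) = 1/12 · (253125 − 50000.0) = 16927.1.
After k=1: 2.17839e+06.
Correction k=2: B_{4}/4! · (f^{(3)}(15) − f^{(3)}(10)) = −1/720 · (13500.0 − 6000.00) = -10.4167.
After k=2: 2.17838e+06.
Correction k=3: B_{6}/6! · (f^{(5)}(15) − f^{(5)}(10)) = 1/30240 · (120.000 − 120.000) = 0.00000.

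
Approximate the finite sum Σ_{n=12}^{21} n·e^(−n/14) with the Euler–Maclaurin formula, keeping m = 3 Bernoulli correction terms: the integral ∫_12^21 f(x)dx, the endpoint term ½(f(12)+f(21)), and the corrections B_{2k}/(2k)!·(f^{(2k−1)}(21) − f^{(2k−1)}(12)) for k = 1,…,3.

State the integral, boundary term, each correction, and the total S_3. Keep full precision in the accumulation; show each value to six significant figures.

The integral term ∫_12^21 x·e^(−x/14) dx = 45.1379.
½[f(12) + f(21)] = ½[5.09247 + 4.68573] = 4.88910.
Running total after boundary: 50.0270.
k=1: B_{2}/(2)! × [f^{(1)}(21) − f^{(1)}(12)] = 1/12 × (-0.111565 − 0.0606247) = -0.0143491.
Running total after k=1: 50.0127.
k=2: B_{4}/(4)! × [f^{(3)}(21) − f^{(3)}(12)] = −1/720 × (0.00170763 − 0.00463964) = 4.07224e-06.
Running total after k=2: 50.0127.
k=3: B_{6}/(6)! × [f^{(5)}(21) − f^{(5)}(12)] = 1/30240 × (2.03289e-05 − 4.57652e-05) = -8.41147e-10.

S_3 ≈ 50.0127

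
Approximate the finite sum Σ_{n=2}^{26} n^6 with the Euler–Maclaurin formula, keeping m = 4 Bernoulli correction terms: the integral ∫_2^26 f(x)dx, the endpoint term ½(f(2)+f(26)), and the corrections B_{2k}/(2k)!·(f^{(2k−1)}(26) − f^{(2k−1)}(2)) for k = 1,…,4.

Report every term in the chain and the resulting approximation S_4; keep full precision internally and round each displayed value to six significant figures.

The integral term ∫_2^26 x^6 dx = 1.14740e+09.
Boundary: ½(f(2) + f(26)) = ½(64.0000 + 3.08916e+08) = 1.54458e+08.
Running total after boundary: 1.30186e+09.
Order-1 term: 1/12 · (7.12883e+07 − 192.000) = 5.94067e+06.
After k=1: 1.30780e+09.
Order-2 term: −1/720 · (2.10912e+06 − 960.000) = -2928.00.
After k=2: 1.30780e+09.
Order-3 term: 1/30240 · (18720.0 − 1440.00) = 0.571429.
After k=3: 1.30780e+09.
Order-4 term: −1/1209600 · (0.00000 − 0.00000) = 0.00000.

S_4 ≈ 1.30780e+09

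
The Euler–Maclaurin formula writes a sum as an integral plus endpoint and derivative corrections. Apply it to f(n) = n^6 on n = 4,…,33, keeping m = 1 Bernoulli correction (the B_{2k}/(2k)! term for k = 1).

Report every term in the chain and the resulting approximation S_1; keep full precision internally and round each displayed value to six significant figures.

The integral term ∫_4^33 x^6 dx = 6.08835e+09.
½[f(4) + f(33)] = ½[4096.00 + 1.29147e+09] = 6.45736e+08.
Running total after boundary: 6.73408e+09.
Order-1 term: 1/12 · (2.34812e+08 − 6144.00) = 1.95672e+07.

S_1 ≈ 6.75365e+09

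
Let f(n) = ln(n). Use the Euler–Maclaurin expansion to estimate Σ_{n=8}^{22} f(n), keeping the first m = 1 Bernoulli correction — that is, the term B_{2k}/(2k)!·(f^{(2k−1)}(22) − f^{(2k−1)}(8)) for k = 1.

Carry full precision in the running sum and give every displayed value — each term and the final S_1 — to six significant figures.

S_1 ≈ 39.9460

Integral: ∫_8^22 ln(x) dx = 37.3674.
Endpoint term: (f(8) + f(22))/2 = (2.07944 + 3.09104)/2 = 2.58524.
So far: 39.9526.
Correction k=1: B_{2}/2! · (f^{(1)}(22) − f^{(1)}(8)) = 1/12 · (0.0454545 − 0.125000) = -0.00662879.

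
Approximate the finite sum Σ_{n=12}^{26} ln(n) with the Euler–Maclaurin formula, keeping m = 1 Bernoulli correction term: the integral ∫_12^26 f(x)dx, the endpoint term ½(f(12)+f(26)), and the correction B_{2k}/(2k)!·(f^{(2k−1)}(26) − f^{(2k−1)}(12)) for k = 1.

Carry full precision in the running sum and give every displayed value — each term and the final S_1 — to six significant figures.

Integral: ∫_12^26 ln(x) dx = 40.8916.
½[f(12) + f(26)] = ½[2.48491 + 3.25810] = 2.87150.
Running total after boundary: 43.7631.
Order-1 term: 1/12 · (0.0384615 − 0.0833333) = -0.00373932.

S_1 ≈ 43.7594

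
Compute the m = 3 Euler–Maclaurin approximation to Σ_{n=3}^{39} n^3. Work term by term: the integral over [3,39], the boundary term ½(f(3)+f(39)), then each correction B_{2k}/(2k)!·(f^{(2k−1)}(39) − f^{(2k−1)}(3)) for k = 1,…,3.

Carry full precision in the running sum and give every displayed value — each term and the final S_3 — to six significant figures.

S_3 ≈ 608391

The integral term ∫_3^39 x^3 dx = 578340.
Boundary: ½(f(3) + f(39)) = ½(27.0000 + 59319.0) = 29673.0.
Running total after boundary: 608013.
Order-1 term: 1/12 · (4563.00 − 27.0000) = 378.000.
After k=1: 608391.
Order-2 term: −1/720 · (6.00000 − 6.00000) = 0.00000.
After k=2: 608391.
Order-3 term: 1/30240 · (0.00000 − 0.00000) = 0.00000.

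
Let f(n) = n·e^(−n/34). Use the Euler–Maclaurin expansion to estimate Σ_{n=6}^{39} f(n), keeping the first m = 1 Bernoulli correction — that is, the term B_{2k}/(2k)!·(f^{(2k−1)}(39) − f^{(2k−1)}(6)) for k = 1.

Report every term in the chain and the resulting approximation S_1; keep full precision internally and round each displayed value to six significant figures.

Integral: ∫_6^39 x·e^(−x/34) dx = 351.777.
Boundary: ½(f(6) + f(39)) = ½(5.02934 + 12.3852) = 8.70727.
So far: 360.484.
k=1: B_{2}/(2)! × [f^{(1)}(39) − f^{(1)}(6)] = 1/12 × (-0.0467014 − 0.690302) = -0.0614169.

S_1 ≈ 360.422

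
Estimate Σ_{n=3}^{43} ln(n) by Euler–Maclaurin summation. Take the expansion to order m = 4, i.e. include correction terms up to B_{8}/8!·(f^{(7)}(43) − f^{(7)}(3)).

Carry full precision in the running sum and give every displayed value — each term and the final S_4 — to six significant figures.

S_4 ≈ 120.840

The integral term ∫_3^43 ln(x) dx = 118.436.
Boundary: ½(f(3) + f(43)) = ½(1.09861 + 3.76120) = 2.42991.
Running total after boundary: 120.866.
Order-1 term: 1/12 · (0.0232558 − 0.333333) = -0.0258398.
Partial sum through k=1: 120.840.
Order-2 term: −1/720 · (2.51550e-05 − 0.0740741) = 0.000102846.
Partial sum through k=2: 120.840.
Order-3 term: 1/30240 · (1.63256e-07 − 0.0987654) = -3.26605e-06.
Partial sum through k=3: 120.840.
Order-4 term: −1/1209600 · (2.64883e-09 − 0.329218) = 2.72171e-07.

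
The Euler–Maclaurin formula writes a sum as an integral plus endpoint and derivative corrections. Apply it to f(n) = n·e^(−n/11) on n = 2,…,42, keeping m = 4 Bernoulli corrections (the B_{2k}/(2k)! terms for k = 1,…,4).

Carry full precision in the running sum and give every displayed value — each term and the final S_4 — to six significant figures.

The integral term ∫_2^42 x·e^(−x/11) dx = 106.419.
Endpoint term: (f(2) + f(42))/2 = (1.66751 + 0.922644)/2 = 1.29507.
So far: 107.715.
Correction k=1: B_{2}/2! · (f^{(1)}(42) − f^{(1)}(2)) = 1/12 · (-0.0619090 − 0.682161) = -0.0620059.
Running total after k=1: 107.653.
Correction k=2: B_{4}/4! · (f^{(3)}(42) − f^{(3)}(2)) = −1/720 · (-0.000148542 − 0.0194187) = 2.71768e-05.
Running total after k=2: 107.653.
Correction k=3: B_{6}/6! · (f^{(5)}(42) − f^{(5)}(2)) = 1/30240 · (1.77323e-06 − 0.000274378) = -9.01472e-09.
Running total after k=3: 107.653.
Correction k=4: B_{8}/8! · (f^{(7)}(42) − f^{(7)}(2)) = −1/1209600 · (3.94552e-08 − 3.20885e-06) = 2.62020e-12.

S_4 ≈ 107.653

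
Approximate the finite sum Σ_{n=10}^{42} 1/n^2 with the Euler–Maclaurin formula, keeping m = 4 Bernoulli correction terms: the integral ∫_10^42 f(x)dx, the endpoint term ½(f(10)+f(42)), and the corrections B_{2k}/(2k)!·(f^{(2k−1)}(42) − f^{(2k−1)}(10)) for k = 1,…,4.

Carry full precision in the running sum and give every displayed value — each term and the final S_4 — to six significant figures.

∫_10^42 1/x^2 dx evaluates to 0.0761905.
Boundary: ½(f(10) + f(42)) = ½(0.0100000 + 0.000566893) = 0.00528345.
Integral + boundary = 0.0814739.
Correction k=1: B_{2}/2! · (f^{(1)}(42) − f^{(1)}(10)) = 1/12 · (-2.69949e-05 − (-0.00200000)) = 0.000164417.
Partial sum through k=1: 0.0816383.
Correction k=2: B_{4}/4! · (f^{(3)}(42) − f^{(3)}(10)) = −1/720 · (-1.83639e-07 − (-0.000240000)) = -3.33078e-07.
Partial sum through k=2: 0.0816380.
Correction k=3: B_{6}/6! · (f^{(5)}(42) − f^{(5)}(10)) = 1/30240 · (-3.12311e-09 − (-7.20000e-05)) = 2.38085e-09.
Partial sum through k=3: 0.0816380.
Correction k=4: B_{8}/8! · (f^{(7)}(42) − f^{(7)}(10)) = −1/1209600 · (-9.91464e-11 − (-4.03200e-05)) = -3.33333e-11.

S_4 ≈ 0.0816380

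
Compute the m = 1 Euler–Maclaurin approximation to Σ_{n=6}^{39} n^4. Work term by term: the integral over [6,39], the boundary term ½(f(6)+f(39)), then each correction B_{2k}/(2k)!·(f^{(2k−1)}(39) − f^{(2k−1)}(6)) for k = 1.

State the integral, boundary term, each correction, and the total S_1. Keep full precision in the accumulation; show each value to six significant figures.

∫_6^39 x^4 dx evaluates to 1.80433e+07.
Endpoint term: (f(6) + f(39))/2 = (1296.00 + 2.31344e+06)/2 = 1.15737e+06.
So far: 1.92007e+07.
Correction k=1: B_{2}/2! · (f^{(1)}(39) − f^{(1)}(6)) = 1/12 · (237276 − 864.000) = 19701.0.

S_1 ≈ 1.92204e+07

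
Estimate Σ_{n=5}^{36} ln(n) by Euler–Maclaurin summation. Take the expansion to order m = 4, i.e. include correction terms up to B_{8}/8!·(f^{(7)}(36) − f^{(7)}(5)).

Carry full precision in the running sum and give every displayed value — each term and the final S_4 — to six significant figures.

∫_5^36 ln(x) dx evaluates to 89.9595.
Endpoint term: (f(5) + f(36))/2 = (1.60944 + 3.58352)/2 = 2.59648.
Running total after boundary: 92.5560.
k=1: B_{2}/(2)! × [f^{(1)}(36) − f^{(1)}(5)] = 1/12 × (0.0277778 − 0.200000) = -0.0143519.
Partial sum through k=1: 92.5416.
k=2: B_{4}/(4)! × [f^{(3)}(36) − f^{(3)}(5)] = −1/720 × (4.28669e-05 − 0.0160000) = 2.21627e-05.
Partial sum through k=2: 92.5416.
k=3: B_{6}/(6)! × [f^{(5)}(36) − f^{(5)}(5)] = 1/30240 × (3.96916e-07 − 0.00768000) = -2.53955e-07.
Partial sum through k=3: 92.5416.
k=4: B_{8}/(8)! × [f^{(7)}(36) − f^{(7)}(5)] = −1/1209600 × (9.18787e-09 − 0.00921600) = 7.61904e-09.

S_4 ≈ 92.5416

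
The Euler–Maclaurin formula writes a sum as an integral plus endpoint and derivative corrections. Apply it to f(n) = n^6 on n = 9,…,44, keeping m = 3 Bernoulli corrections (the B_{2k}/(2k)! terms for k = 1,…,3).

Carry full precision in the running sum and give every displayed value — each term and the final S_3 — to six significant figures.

Integral: ∫_9^44 x^6 dx = 4.56104e+10.
Boundary: ½(f(9) + f(44)) = ½(531441 + 7.25631e+09) = 3.62842e+09.
So far: 4.92389e+10.
Correction k=1: B_{2}/2! · (f^{(1)}(44) − f^{(1)}(9)) = 1/12 · (9.89497e+08 − 354294) = 8.24286e+07.
Partial sum through k=1: 4.93213e+10.
Correction k=2: B_{4}/4! · (f^{(3)}(44) − f^{(3)}(9)) = −1/720 · (1.02221e+07 − 87480.0) = -14075.8.
Partial sum through k=2: 4.93213e+10.
Correction k=3: B_{6}/6! · (f^{(5)}(44) − f^{(5)}(9)) = 1/30240 · (31680.0 − 6480.00) = 0.833333.

S_3 ≈ 4.93213e+10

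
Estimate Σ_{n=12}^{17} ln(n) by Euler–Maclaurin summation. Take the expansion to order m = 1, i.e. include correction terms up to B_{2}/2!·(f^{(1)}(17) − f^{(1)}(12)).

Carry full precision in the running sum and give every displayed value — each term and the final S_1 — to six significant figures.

Integral: ∫_12^17 ln(x) dx = 13.3457.
Boundary: ½(f(12) + f(17)) = ½(2.48491 + 2.83321) = 2.65906.
So far: 16.0048.
Correction k=1: B_{2}/2! · (f^{(1)}(17) − f^{(1)}(12)) = 1/12 · (0.0588235 − 0.0833333) = -0.00204248.

S_1 ≈ 16.0028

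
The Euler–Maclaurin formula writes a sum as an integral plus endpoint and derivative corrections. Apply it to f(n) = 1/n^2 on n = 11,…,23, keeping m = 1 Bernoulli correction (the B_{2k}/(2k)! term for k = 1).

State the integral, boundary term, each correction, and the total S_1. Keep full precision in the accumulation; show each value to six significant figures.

The integral term ∫_11^23 1/x^2 dx = 0.0474308.
½[f(11) + f(23)] = ½[0.00826446 + 0.00189036] = 0.00507741.
So far: 0.0525082.
k=1: B_{2}/(2)! × [f^{(1)}(23) − f^{(1)}(11)] = 1/12 × (-0.000164379 − (-0.00150263)) = 0.000111521.

S_1 ≈ 0.0526198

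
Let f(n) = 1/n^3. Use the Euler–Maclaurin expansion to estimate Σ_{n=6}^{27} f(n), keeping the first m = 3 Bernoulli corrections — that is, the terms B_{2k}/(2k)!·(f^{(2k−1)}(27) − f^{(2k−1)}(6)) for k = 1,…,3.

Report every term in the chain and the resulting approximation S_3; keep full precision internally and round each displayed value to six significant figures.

S_3 ≈ 0.0157339

Integral: ∫_6^27 1/x^3 dx = 0.0132030.
½[f(6) + f(27)] = ½[0.00462963 + 5.08053e-05] = 0.00234022.
So far: 0.0155432.
Correction k=1: B_{2}/2! · (f^{(1)}(27) − f^{(1)}(6)) = 1/12 · (-5.64503e-06 − (-0.00231481)) = 0.000192431.
After k=1: 0.0157357.
Correction k=2: B_{4}/4! · (f^{(3)}(27) − f^{(3)}(6)) = −1/720 · (-1.54870e-07 − (-0.00128601)) = -1.78591e-06.
After k=2: 0.0157339.
Correction k=3: B_{6}/6! · (f^{(5)}(27) − f^{(5)}(6)) = 1/30240 · (-8.92258e-09 − (-0.00150034)) = 4.96142e-08.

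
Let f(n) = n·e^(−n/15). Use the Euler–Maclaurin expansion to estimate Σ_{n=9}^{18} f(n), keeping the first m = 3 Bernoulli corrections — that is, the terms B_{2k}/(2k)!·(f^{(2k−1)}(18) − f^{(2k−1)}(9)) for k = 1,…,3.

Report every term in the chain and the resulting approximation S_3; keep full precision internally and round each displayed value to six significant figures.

S_3 ≈ 53.6381

The integral term ∫_9^18 x·e^(−x/15) dx = 48.4811.
Boundary: ½(f(9) + f(18)) = ½(4.93930 + 5.42150) = 5.18040.
So far: 53.6615.
Correction k=1: B_{2}/2! · (f^{(1)}(18) − f^{(1)}(9)) = 1/12 · (-0.0602388 − 0.219525) = -0.0233136.
After k=1: 53.6381.
Correction k=2: B_{4}/4! · (f^{(3)}(18) − f^{(3)}(9)) = −1/720 · (0.00240955 − 0.00585399) = 4.78394e-06.
After k=2: 53.6381.
Correction k=3: B_{6}/6! · (f^{(5)}(18) − f^{(5)}(9)) = 1/30240 · (2.26082e-05 − 4.76992e-05) = -8.29730e-10.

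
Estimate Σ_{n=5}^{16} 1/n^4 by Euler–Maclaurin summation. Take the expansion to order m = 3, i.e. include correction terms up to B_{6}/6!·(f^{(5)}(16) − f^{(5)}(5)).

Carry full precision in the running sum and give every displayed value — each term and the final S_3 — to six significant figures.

The integral term ∫_5^16 1/x^4 dx = 0.00258529.
½[f(5) + f(16)] = ½[0.00160000 + 1.52588e-05] = 0.000807629.
Running total after boundary: 0.00339292.
k=1: B_{2}/(2)! × [f^{(1)}(16) − f^{(1)}(5)] = 1/12 × (-3.81470e-06 − (-0.00128000)) = 0.000106349.
Running total after k=1: 0.00349926.
k=2: B_{4}/(4)! × [f^{(3)}(16) − f^{(3)}(5)] = −1/720 × (-4.47035e-07 − (-0.00153600)) = -2.13271e-06.
Running total after k=2: 0.00349713.
k=3: B_{6}/(6)! × [f^{(5)}(16) − f^{(5)}(5)] = 1/30240 × (-9.77889e-08 − (-0.00344064)) = 1.13775e-07.

S_3 ≈ 0.00349725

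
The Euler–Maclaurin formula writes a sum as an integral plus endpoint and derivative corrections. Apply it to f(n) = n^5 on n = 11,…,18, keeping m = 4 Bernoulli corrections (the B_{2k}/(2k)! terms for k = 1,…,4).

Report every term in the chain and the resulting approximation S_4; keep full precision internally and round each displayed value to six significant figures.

Integral: ∫_11^18 x^5 dx = 5.37344e+06.
½[f(11) + f(18)] = ½[161051 + 1.88957e+06] = 1.02531e+06.
So far: 6.39875e+06.
Order-1 term: 1/12 · (524880 − 73205.0) = 37639.6.
Running total after k=1: 6.43639e+06.
Order-2 term: −1/720 · (19440.0 − 7260.00) = -16.9167.
Running total after k=2: 6.43638e+06.
Order-3 term: 1/30240 · (120.000 − 120.000) = 0.00000.
Running total after k=3: 6.43638e+06.
Order-4 term: −1/1209600 · (0.00000 − 0.00000) = 0.00000.

S_4 ≈ 6.43638e+06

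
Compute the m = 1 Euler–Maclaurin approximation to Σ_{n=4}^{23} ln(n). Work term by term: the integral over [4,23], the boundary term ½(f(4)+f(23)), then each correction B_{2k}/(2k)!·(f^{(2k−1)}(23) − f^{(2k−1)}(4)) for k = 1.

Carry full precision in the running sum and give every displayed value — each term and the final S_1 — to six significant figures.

∫_4^23 ln(x) dx evaluates to 47.5712.
Boundary: ½(f(4) + f(23)) = ½(1.38629 + 3.13549) = 2.26089.
Running total after boundary: 49.8321.
Correction k=1: B_{2}/2! · (f^{(1)}(23) − f^{(1)}(4)) = 1/12 · (0.0434783 − 0.250000) = -0.0172101.

S_1 ≈ 49.8149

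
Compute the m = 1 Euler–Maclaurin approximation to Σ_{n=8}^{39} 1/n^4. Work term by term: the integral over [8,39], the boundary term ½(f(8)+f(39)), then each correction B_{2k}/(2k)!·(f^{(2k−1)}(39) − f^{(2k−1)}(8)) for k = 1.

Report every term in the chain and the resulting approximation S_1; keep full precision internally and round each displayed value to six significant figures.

S_1 ≈ 0.000777878

The integral term ∫_8^39 1/x^4 dx = 0.000645422.
½[f(8) + f(39)] = ½[0.000244141 + 4.32257e-07] = 0.000122286.
So far: 0.000767709.
k=1: B_{2}/(2)! × [f^{(1)}(39) − f^{(1)}(8)] = 1/12 × (-4.43340e-08 − (-0.000122070)) = 1.01688e-05.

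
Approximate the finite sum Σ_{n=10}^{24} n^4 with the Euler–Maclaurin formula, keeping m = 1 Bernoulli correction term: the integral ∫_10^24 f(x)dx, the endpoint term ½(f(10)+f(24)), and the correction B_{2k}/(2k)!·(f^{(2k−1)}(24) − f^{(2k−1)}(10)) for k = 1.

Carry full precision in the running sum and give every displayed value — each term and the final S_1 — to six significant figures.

The integral term ∫_10^24 x^4 dx = 1.57252e+06.
½[f(10) + f(24)] = ½[10000.0 + 331776] = 170888.
Integral + boundary = 1.74341e+06.
Order-1 term: 1/12 · (55296.0 − 4000.00) = 4274.67.

S_1 ≈ 1.74769e+06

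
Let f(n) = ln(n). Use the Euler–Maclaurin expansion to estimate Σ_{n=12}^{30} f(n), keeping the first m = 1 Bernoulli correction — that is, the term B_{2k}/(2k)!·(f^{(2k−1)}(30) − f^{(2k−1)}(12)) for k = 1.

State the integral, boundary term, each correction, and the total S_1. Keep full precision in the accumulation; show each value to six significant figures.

Integral: ∫_12^30 ln(x) dx = 54.2170.
Boundary: ½(f(12) + f(30)) = ½(2.48491 + 3.40120) = 2.94305.
Integral + boundary = 57.1601.
Order-1 term: 1/12 · (0.0333333 − 0.0833333) = -0.00416667.

S_1 ≈ 57.1559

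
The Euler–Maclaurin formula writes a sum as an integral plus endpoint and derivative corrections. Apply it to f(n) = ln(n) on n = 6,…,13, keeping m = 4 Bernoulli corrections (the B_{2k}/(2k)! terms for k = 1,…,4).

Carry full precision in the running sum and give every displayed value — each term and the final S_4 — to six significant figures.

S_4 ≈ 17.7647

Integral: ∫_6^13 ln(x) dx = 15.5938.
Boundary: ½(f(6) + f(13)) = ½(1.79176 + 2.56495) = 2.17835.
Running total after boundary: 17.7721.
Correction k=1: B_{2}/2! · (f^{(1)}(13) − f^{(1)}(6)) = 1/12 · (0.0769231 − 0.166667) = -0.00747863.
Partial sum through k=1: 17.7647.
Correction k=2: B_{4}/4! · (f^{(3)}(13) − f^{(3)}(6)) = −1/720 · (0.000910332 − 0.00925926) = 1.15957e-05.
Partial sum through k=2: 17.7647.
Correction k=3: B_{6}/6! · (f^{(5)}(13) − f^{(5)}(6)) = 1/30240 · (6.46390e-05 − 0.00308642) = -9.99266e-08.
Partial sum through k=3: 17.7647.
Correction k=4: B_{8}/8! · (f^{(7)}(13) − f^{(7)}(6)) = −1/1209600 · (1.14744e-05 − 0.00257202) = 2.11685e-09.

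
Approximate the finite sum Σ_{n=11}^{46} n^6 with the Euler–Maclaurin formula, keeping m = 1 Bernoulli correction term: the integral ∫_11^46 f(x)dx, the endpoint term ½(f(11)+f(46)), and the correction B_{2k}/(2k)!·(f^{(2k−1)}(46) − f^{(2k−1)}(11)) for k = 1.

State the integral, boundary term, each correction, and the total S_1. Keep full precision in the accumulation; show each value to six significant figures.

The integral term ∫_11^46 x^6 dx = 6.22569e+10.
Endpoint term: (f(11) + f(46))/2 = (1.77156e+06 + 9.47430e+09)/2 = 4.73803e+09.
Integral + boundary = 6.69949e+10.
Order-1 term: 1/12 · (1.23578e+09 − 966306) = 1.02901e+08.

S_1 ≈ 6.70978e+10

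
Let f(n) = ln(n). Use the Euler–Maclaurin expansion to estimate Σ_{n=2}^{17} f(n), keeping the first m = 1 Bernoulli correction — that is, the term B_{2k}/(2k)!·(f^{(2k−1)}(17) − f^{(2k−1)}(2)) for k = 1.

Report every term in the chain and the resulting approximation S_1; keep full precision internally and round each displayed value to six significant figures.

The integral term ∫_2^17 ln(x) dx = 31.7783.
½[f(2) + f(17)] = ½[0.693147 + 2.83321] = 1.76318.
Integral + boundary = 33.5415.
Order-1 term: 1/12 · (0.0588235 − 0.500000) = -0.0367647.

S_1 ≈ 33.5047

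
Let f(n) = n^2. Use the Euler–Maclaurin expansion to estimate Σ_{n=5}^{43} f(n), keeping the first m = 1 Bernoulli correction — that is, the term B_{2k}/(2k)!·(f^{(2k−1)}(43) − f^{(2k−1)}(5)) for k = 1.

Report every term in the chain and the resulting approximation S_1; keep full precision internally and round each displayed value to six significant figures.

S_1 ≈ 27404.0

∫_5^43 x^2 dx evaluates to 26460.7.
½[f(5) + f(43)] = ½[25.0000 + 1849.00] = 937.000.
So far: 27397.7.
k=1: B_{2}/(2)! × [f^{(1)}(43) − f^{(1)}(5)] = 1/12 × (86.0000 − 10.0000) = 6.33333.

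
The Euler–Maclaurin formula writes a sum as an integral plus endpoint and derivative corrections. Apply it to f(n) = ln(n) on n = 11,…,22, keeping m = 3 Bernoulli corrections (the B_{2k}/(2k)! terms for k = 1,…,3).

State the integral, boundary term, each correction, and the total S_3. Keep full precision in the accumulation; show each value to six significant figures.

The integral term ∫_11^22 ln(x) dx = 30.6261.
Boundary: ½(f(11) + f(22)) = ½(2.39790 + 3.09104) = 2.74447.
Integral + boundary = 33.3706.
Order-1 term: 1/12 · (0.0454545 − 0.0909091) = -0.00378788.
Running total after k=1: 33.3668.
Order-2 term: −1/720 · (0.000187829 − 0.00150263) = 1.82611e-06.
Running total after k=2: 33.3668.
Order-3 term: 1/30240 · (4.65691e-06 − 0.000149021) = -4.77395e-09.

S_3 ≈ 33.3668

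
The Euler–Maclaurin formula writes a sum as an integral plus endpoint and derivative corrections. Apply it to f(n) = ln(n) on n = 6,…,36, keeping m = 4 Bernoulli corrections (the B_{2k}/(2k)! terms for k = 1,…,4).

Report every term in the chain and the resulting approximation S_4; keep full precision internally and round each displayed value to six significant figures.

S_4 ≈ 90.9322

∫_6^36 ln(x) dx evaluates to 88.2561.
Boundary: ½(f(6) + f(36)) = ½(1.79176 + 3.58352) = 2.68764.
Integral + boundary = 90.9438.
Order-1 term: 1/12 · (0.0277778 − 0.166667) = -0.0115741.
Partial sum through k=1: 90.9322.
Order-2 term: −1/720 · (4.28669e-05 − 0.00925926) = 1.28005e-05.
Partial sum through k=2: 90.9322.
Order-3 term: 1/30240 · (3.96916e-07 − 0.00308642) = -1.02051e-07.
Partial sum through k=3: 90.9322.
Order-4 term: −1/1209600 · (9.18787e-09 − 0.00257202) = 2.12633e-09.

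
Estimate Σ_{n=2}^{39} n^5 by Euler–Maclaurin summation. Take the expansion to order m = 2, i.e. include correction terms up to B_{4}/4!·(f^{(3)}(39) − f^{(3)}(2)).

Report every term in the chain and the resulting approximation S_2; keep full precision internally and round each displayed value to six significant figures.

S_2 ≈ 6.32533e+08

∫_2^39 x^5 dx evaluates to 5.86457e+08.
Boundary: ½(f(2) + f(39)) = ½(32.0000 + 9.02242e+07) = 4.51121e+07.
Running total after boundary: 6.31569e+08.
Correction k=1: B_{2}/2! · (f^{(1)}(39) − f^{(1)}(2)) = 1/12 · (1.15672e+07 − 80.0000) = 963927.
After k=1: 6.32533e+08.
Correction k=2: B_{4}/4! · (f^{(3)}(39) − f^{(3)}(2)) = −1/720 · (91260.0 − 240.000) = -126.417.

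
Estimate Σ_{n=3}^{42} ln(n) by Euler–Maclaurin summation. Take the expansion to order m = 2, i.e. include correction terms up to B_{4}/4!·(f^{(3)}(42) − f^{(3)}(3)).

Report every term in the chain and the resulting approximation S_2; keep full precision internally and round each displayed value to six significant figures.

S_2 ≈ 117.079

The integral term ∫_3^42 ln(x) dx = 114.686.
½[f(3) + f(42)] = ½[1.09861 + 3.73767] = 2.41814.
So far: 117.104.
k=1: B_{2}/(2)! × [f^{(1)}(42) − f^{(1)}(3)] = 1/12 × (0.0238095 − 0.333333) = -0.0257937.
Running total after k=1: 117.079.
k=2: B_{4}/(4)! × [f^{(3)}(42) − f^{(3)}(3)] = −1/720 × (2.69949e-05 − 0.0740741) = 0.000102843.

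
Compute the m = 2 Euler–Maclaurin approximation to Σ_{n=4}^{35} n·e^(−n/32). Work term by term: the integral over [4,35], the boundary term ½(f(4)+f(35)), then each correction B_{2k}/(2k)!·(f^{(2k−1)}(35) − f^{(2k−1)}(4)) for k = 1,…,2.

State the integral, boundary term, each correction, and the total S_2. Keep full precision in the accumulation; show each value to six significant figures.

S_2 ≈ 306.046

∫_4^35 x·e^(−x/32) dx evaluates to 298.486.
Boundary: ½(f(4) + f(35)) = ½(3.52999 + 11.7235) = 7.62676.
So far: 306.113.
k=1: B_{2}/(2)! × [f^{(1)}(35) − f^{(1)}(4)] = 1/12 × (-0.0314023 − 0.772185) = -0.0669656.
Partial sum through k=1: 306.046.
k=2: B_{4}/(4)! × [f^{(3)}(35) − f^{(3)}(4)] = −1/720 × (0.000623549 − 0.00247771) = 2.57523e-06.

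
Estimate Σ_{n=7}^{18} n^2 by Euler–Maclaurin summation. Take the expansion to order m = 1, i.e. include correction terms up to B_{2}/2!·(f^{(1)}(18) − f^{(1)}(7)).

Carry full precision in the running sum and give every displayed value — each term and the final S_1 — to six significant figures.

S_1 ≈ 2018.00

The integral term ∫_7^18 x^2 dx = 1829.67.
½[f(7) + f(18)] = ½[49.0000 + 324.000] = 186.500.
So far: 2016.17.
Correction k=1: B_{2}/2! · (f^{(1)}(18) − f^{(1)}(7)) = 1/12 · (36.0000 − 14.0000) = 1.83333.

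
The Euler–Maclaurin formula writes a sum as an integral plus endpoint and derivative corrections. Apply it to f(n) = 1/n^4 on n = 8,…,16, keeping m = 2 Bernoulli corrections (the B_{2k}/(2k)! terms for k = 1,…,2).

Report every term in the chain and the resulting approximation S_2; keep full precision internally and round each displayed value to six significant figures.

The integral term ∫_8^16 1/x^4 dx = 0.000569661.
Endpoint term: (f(8) + f(16))/2 = (0.000244141 + 1.52588e-05)/2 = 0.000129700.
So far: 0.000699361.
Order-1 term: 1/12 · (-3.81470e-06 − (-0.000122070)) = 9.85463e-06.
Running total after k=1: 0.000709216.
Order-2 term: −1/720 · (-4.47035e-07 − (-5.72205e-05)) = -7.88520e-08.

S_2 ≈ 0.000709137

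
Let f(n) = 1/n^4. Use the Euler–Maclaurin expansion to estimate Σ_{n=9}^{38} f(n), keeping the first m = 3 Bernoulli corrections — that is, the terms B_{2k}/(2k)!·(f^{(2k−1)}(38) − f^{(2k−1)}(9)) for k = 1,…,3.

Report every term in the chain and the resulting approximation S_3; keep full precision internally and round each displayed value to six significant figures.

Integral: ∫_9^38 1/x^4 dx = 0.000451173.
½[f(9) + f(38)] = ½[0.000152416 + 4.79585e-07] = 7.64477e-05.
So far: 0.000527620.
Correction k=1: B_{2}/2! · (f^{(1)}(38) − f^{(1)}(9)) = 1/12 · (-5.04826e-08 − (-6.77404e-05)) = 5.64082e-06.
Running total after k=1: 0.000533261.
Correction k=2: B_{4}/4! · (f^{(3)}(38) − f^{(3)}(9)) = −1/720 · (-1.04881e-09 − (-2.50890e-05)) = -3.48444e-08.
Running total after k=2: 0.000533226.
Correction k=3: B_{6}/6! · (f^{(5)}(38) − f^{(5)}(9)) = 1/30240 · (-4.06740e-11 − (-1.73455e-05)) = 5.73593e-10.

S_3 ≈ 0.000533227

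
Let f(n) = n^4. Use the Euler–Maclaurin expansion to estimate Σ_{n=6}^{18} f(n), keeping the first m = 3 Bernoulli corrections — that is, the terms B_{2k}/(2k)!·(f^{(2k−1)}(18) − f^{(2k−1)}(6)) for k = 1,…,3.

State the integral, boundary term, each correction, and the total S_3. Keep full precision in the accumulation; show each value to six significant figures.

S_3 ≈ 431366

Integral: ∫_6^18 x^4 dx = 376358.
½[f(6) + f(18)] = ½[1296.00 + 104976] = 53136.0.
So far: 429494.
Order-1 term: 1/12 · (23328.0 − 864.000) = 1872.00.
Running total after k=1: 431366.
Order-2 term: −1/720 · (432.000 − 144.000) = -0.400000.
Running total after k=2: 431366.
Order-3 term: 1/30240 · (0.00000 − 0.00000) = 0.00000.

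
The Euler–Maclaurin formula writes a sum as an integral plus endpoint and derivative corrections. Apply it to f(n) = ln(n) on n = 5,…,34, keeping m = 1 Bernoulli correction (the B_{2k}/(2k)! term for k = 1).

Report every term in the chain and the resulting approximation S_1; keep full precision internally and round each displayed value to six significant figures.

∫_5^34 ln(x) dx evaluates to 82.8491.
Boundary: ½(f(5) + f(34)) = ½(1.60944 + 3.52636) = 2.56790.
Integral + boundary = 85.4170.
Correction k=1: B_{2}/2! · (f^{(1)}(34) − f^{(1)}(5)) = 1/12 · (0.0294118 − 0.200000) = -0.0142157.

S_1 ≈ 85.4028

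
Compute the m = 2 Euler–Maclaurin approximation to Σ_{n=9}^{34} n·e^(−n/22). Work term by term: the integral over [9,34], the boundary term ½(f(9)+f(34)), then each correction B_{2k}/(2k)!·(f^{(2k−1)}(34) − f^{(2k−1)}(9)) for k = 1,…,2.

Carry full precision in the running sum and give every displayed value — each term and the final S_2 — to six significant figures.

Integral: ∫_9^34 x·e^(−x/22) dx = 190.340.
½[f(9) + f(34)] = ½[5.97828 + 7.24931] = 6.61380.
So far: 196.954.
Correction k=1: B_{2}/2! · (f^{(1)}(34) − f^{(1)}(9)) = 1/12 · (-0.116299 − 0.392514) = -0.0424011.
After k=1: 196.912.
Correction k=2: B_{4}/4! · (f^{(3)}(34) − f^{(3)}(9)) = −1/720 · (0.000640766 − 0.00355583) = 4.04870e-06.

S_2 ≈ 196.912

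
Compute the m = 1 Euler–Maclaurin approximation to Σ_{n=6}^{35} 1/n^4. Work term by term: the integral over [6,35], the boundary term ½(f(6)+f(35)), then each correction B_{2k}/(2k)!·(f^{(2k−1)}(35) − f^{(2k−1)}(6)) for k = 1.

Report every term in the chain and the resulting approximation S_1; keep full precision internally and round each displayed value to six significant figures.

S_1 ≈ 0.00196443

∫_6^35 1/x^4 dx evaluates to 0.00153544.
Boundary: ½(f(6) + f(35)) = ½(0.000771605 + 6.66389e-07) = 0.000386136.
Integral + boundary = 0.00192157.
k=1: B_{2}/(2)! × [f^{(1)}(35) − f^{(1)}(6)] = 1/12 × (-7.61587e-08 − (-0.000514403)) = 4.28606e-05.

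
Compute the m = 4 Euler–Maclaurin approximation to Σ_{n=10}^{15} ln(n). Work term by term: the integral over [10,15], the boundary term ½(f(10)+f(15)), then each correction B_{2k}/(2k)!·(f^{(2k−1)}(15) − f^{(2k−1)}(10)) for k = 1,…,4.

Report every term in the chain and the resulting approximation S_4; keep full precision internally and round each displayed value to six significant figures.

S_4 ≈ 15.0974

∫_10^15 ln(x) dx evaluates to 12.5949.
Boundary: ½(f(10) + f(15)) = ½(2.30259 + 2.70805) = 2.50532.
So far: 15.1002.
Order-1 term: 1/12 · (0.0666667 − 0.100000) = -0.00277778.
After k=1: 15.0974.
Order-2 term: −1/720 · (0.000592593 − 0.00200000) = 1.95473e-06.
After k=2: 15.0974.
Order-3 term: 1/30240 · (3.16049e-05 − 0.000240000) = -6.89137e-09.
After k=3: 15.0974.
Order-4 term: −1/1209600 · (4.21399e-06 − 7.20000e-05) = 5.60400e-11.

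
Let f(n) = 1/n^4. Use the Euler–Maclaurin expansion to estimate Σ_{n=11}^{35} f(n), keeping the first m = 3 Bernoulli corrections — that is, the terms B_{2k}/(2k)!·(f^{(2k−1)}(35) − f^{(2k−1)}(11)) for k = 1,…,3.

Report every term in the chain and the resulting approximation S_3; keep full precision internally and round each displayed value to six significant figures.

The integral term ∫_11^35 1/x^4 dx = 0.000242664.
Boundary: ½(f(11) + f(35)) = ½(6.83013e-05 + 6.66389e-07) = 3.44839e-05.
So far: 0.000277148.
k=1: B_{2}/(2)! × [f^{(1)}(35) − f^{(1)}(11)] = 1/12 × (-7.61587e-08 − (-2.48369e-05)) = 2.06339e-06.
After k=1: 0.000279211.
k=2: B_{4}/(4)! × [f^{(3)}(35) − f^{(3)}(11)] = −1/720 × (-1.86511e-09 − (-6.15790e-06)) = -8.55004e-09.
After k=2: 0.000279202.
k=3: B_{6}/(6)! × [f^{(5)}(35) − f^{(5)}(11)] = 1/30240 × (-8.52623e-11 − (-2.84994e-06)) = 9.42411e-11.

S_3 ≈ 0.000279203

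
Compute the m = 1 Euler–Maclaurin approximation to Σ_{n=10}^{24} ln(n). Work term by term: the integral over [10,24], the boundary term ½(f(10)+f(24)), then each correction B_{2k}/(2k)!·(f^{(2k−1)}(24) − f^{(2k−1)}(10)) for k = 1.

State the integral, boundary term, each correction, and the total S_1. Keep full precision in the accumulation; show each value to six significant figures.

S_1 ≈ 41.9829

Integral: ∫_10^24 ln(x) dx = 39.2474.
Boundary: ½(f(10) + f(24)) = ½(2.30259 + 3.17805) = 2.74032.
Running total after boundary: 41.9878.
k=1: B_{2}/(2)! × [f^{(1)}(24) − f^{(1)}(10)] = 1/12 × (0.0416667 − 0.100000) = -0.00486111.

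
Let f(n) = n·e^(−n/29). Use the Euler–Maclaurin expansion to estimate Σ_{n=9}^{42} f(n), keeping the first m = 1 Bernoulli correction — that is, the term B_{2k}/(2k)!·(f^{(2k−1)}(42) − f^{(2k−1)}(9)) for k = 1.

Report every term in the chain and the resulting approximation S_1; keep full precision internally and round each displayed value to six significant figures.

∫_9^42 x·e^(−x/29) dx evaluates to 324.166.
Endpoint term: (f(9) + f(42))/2 = (6.59875 + 9.86895)/2 = 8.23385.
Integral + boundary = 332.400.
Order-1 term: 1/12 · (-0.105334 − 0.505651) = -0.0509154.

S_1 ≈ 332.349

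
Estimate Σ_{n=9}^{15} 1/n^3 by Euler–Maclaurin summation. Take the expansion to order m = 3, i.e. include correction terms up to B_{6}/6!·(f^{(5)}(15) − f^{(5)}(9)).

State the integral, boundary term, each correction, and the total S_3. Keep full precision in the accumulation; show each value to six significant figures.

Integral: ∫_9^15 1/x^3 dx = 0.00395062.
Endpoint term: (f(9) + f(15))/2 = (0.00137174 + 0.000296296)/2 = 0.000834019.
Integral + boundary = 0.00478464.
Correction k=1: B_{2}/2! · (f^{(1)}(15) − f^{(1)}(9)) = 1/12 · (-5.92593e-05 − (-0.000457247)) = 3.31657e-05.
Partial sum through k=1: 0.00481780.
Correction k=2: B_{4}/4! · (f^{(3)}(15) − f^{(3)}(9)) = −1/720 · (-5.26749e-06 − (-0.000112901)) = -1.49490e-07.
Partial sum through k=2: 0.00481765.
Correction k=3: B_{6}/6! · (f^{(5)}(15) − f^{(5)}(9)) = 1/30240 · (-9.83265e-07 − (-5.85410e-05)) = 1.90337e-09.

S_3 ≈ 0.00481765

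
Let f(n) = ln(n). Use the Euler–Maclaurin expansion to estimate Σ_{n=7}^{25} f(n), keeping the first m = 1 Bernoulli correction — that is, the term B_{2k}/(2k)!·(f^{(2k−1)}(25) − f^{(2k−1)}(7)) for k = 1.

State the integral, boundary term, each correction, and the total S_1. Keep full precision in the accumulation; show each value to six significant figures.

The integral term ∫_7^25 ln(x) dx = 48.8505.
Boundary: ½(f(7) + f(25)) = ½(1.94591 + 3.21888) = 2.58239.
Running total after boundary: 51.4329.
Order-1 term: 1/12 · (0.0400000 − 0.142857) = -0.00857143.

S_1 ≈ 51.4243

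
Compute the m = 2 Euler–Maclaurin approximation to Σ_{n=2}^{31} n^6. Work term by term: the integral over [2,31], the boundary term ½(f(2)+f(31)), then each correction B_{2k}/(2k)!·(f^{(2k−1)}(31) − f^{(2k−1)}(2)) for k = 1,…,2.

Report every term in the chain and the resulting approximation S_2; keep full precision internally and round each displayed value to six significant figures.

Integral: ∫_2^31 x^6 dx = 3.93037e+09.
½[f(2) + f(31)] = ½[64.0000 + 8.87504e+08] = 4.43752e+08.
Running total after boundary: 4.37413e+09.
k=1: B_{2}/(2)! × [f^{(1)}(31) − f^{(1)}(2)] = 1/12 × (1.71775e+08 − 192.000) = 1.43146e+07.
Running total after k=1: 4.38844e+09.
k=2: B_{4}/(4)! × [f^{(3)}(31) − f^{(3)}(2)] = −1/720 × (3.57492e+06 − 960.000) = -4963.83.

S_2 ≈ 4.38843e+09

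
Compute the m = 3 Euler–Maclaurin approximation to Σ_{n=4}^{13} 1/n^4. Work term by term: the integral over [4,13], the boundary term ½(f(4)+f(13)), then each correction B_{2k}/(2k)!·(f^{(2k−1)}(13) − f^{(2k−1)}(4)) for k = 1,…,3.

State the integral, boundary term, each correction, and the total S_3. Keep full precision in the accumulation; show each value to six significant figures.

S_3 ≈ 0.00734254

∫_4^13 1/x^4 dx evaluates to 0.00505661.
Boundary: ½(f(4) + f(13)) = ½(0.00390625 + 3.50128e-05) = 0.00197063.
So far: 0.00702724.
k=1: B_{2}/(2)! × [f^{(1)}(13) − f^{(1)}(4)] = 1/12 × (-1.07732e-05 − (-0.00390625)) = 0.000324623.
Partial sum through k=1: 0.00735187.
k=2: B_{4}/(4)! × [f^{(3)}(13) − f^{(3)}(4)] = −1/720 × (-1.91240e-06 − (-0.00732422)) = -1.01699e-05.
Partial sum through k=2: 0.00734170.
k=3: B_{6}/(6)! × [f^{(5)}(13) − f^{(5)}(4)] = 1/30240 × (-6.33693e-07 − (-0.0256348)) = 8.47690e-07.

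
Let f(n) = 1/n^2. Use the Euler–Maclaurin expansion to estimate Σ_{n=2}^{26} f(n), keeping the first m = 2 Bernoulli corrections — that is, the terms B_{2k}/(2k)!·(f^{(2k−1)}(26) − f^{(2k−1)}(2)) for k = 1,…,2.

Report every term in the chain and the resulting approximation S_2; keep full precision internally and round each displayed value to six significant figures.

Integral: ∫_2^26 1/x^2 dx = 0.461538.
Boundary: ½(f(2) + f(26)) = ½(0.250000 + 0.00147929) = 0.125740.
So far: 0.587278.
Correction k=1: B_{2}/2! · (f^{(1)}(26) − f^{(1)}(2)) = 1/12 · (-0.000113792 − (-0.250000)) = 0.0208239.
After k=1: 0.608102.
Correction k=2: B_{4}/4! · (f^{(3)}(26) − f^{(3)}(2)) = −1/720 · (-2.01997e-06 − (-0.750000)) = -0.00104166.

S_2 ≈ 0.607060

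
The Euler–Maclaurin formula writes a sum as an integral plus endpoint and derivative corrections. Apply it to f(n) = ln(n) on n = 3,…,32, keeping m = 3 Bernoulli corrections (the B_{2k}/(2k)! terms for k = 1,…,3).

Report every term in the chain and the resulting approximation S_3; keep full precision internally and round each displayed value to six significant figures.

The integral term ∫_3^32 ln(x) dx = 78.6077.
Boundary: ½(f(3) + f(32)) = ½(1.09861 + 3.46574) = 2.28217.
Integral + boundary = 80.8899.
Correction k=1: B_{2}/2! · (f^{(1)}(32) − f^{(1)}(3)) = 1/12 · (0.0312500 − 0.333333) = -0.0251736.
After k=1: 80.8647.
Correction k=2: B_{4}/4! · (f^{(3)}(32) − f^{(3)}(3)) = −1/720 · (6.10352e-05 − 0.0740741) = 0.000102796.
After k=2: 80.8648.
Correction k=3: B_{6}/6! · (f^{(5)}(32) − f^{(5)}(3)) = 1/30240 · (7.15256e-07 − 0.0987654) = -3.26603e-06.

S_3 ≈ 80.8648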